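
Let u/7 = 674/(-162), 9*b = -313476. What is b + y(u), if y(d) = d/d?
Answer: -104489/3 ≈ -34830.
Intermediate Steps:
b = -104492/3 (b = (⅑)*(-313476) = -104492/3 ≈ -34831.)
u = -2359/81 (u = 7*(674/(-162)) = 7*(674*(-1/162)) = 7*(-337/81) = -2359/81 ≈ -29.123)
y(d) = 1
b + y(u) = -104492/3 + 1 = -104489/3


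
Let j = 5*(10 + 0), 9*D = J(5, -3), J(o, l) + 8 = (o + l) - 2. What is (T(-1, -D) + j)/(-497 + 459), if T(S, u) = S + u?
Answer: -449/342 ≈ -1.3129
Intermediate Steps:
J(o, l) = -10 + l + o (J(o, l) = -8 + ((o + l) - 2) = -8 + ((l + o) - 2) = -8 + (-2 + l + o) = -10 + l + o)
D = -8/9 (D = (-10 - 3 + 5)/9 = (⅑)*(-8) = -8/9 ≈ -0.88889)
j = 50 (j = 5*10 = 50)
(T(-1, -D) + j)/(-497 + 459) = ((-1 - 1*(-8/9)) + 50)/(-497 + 459) = ((-1 + 8/9) + 50)/(-38) = (-⅑ + 50)*(-1/38) = (449/9)*(-1/38) = -449/342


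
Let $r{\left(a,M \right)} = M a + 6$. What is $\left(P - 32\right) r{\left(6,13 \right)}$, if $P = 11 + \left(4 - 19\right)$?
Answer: $-3024$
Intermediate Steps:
$r{\left(a,M \right)} = 6 + M a$
$P = -4$ ($P = 11 - 15 = -4$)
$\left(P - 32\right) r{\left(6,13 \right)} = \left(-4 - 32\right) \left(6 + 13 \cdot 6\right) = - 36 \left(6 + 78\right) = \left(-36\right) 84 = -3024$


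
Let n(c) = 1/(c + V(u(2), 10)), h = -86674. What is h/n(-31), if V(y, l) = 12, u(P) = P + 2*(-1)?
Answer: 1646806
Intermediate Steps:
u(P) = -2 + P (u(P) = P - 2 = -2 + P)
n(c) = 1/(12 + c) (n(c) = 1/(c + 12) = 1/(12 + c))
h/n(-31) = -86674/(1/(12 - 31)) = -86674/(1/(-19)) = -86674/(-1/19) = -86674*(-19) = 1646806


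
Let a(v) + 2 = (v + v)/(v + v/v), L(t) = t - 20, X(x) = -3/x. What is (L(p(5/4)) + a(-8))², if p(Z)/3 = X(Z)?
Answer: 887364/1225 ≈ 724.38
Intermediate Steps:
p(Z) = -9/Z (p(Z) = 3*(-3/Z) = -9/Z)
L(t) = -20 + t
a(v) = -2 + 2*v/(1 + v) (a(v) = -2 + (v + v)/(v + v/v) = -2 + (2*v)/(v + 1) = -2 + (2*v)/(1 + v) = -2 + 2*v/(1 + v))
(L(p(5/4)) + a(-8))² = ((-20 - 9/(5/4)) - 2/(1 - 8))² = ((-20 - 9/(5*(¼))) - 2/(-7))² = ((-20 - 9/5/4) - 2*(-⅐))² = ((-20 - 9*⅘) + 2/7)² = ((-20 - 36/5) + 2/7)² = (-136/5 + 2/7)² = (-942/35)² = 887364/1225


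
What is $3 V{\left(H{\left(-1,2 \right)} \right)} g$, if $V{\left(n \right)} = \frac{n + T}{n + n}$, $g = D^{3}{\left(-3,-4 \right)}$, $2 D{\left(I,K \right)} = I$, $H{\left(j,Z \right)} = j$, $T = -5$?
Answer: $- \frac{243}{8} \approx -30.375$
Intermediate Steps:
$D{\left(I,K \right)} = \frac{I}{2}$
$g = - \frac{27}{8}$ ($g = \left(\frac{1}{2} \left(-3\right)\right)^{3} = \left(- \frac{3}{2}\right)^{3} = - \frac{27}{8} \approx -3.375$)
$V{\left(n \right)} = \frac{-5 + n}{2 n}$ ($V{\left(n \right)} = \frac{n - 5}{n + n} = \frac{-5 + n}{2 n}$)
$3 V{\left(H{\left(-1,2 \right)} \right)} g = 3 \frac{-5 - 1}{2 \left(-1\right)} \left(- \frac{27}{8}\right) = 3 \cdot \frac{1}{2} \left(-1\right) \left(-6\right) \left(- \frac{27}{8}\right) = 3 \cdot 3 \left(- \frac{27}{8}\right) = 9 \left(- \frac{27}{8}\right) = - \frac{243}{8}$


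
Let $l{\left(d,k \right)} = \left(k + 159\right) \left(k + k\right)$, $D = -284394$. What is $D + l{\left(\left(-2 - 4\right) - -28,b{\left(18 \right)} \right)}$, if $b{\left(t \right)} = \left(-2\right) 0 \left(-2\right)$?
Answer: $-284394$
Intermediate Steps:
$b{\left(t \right)} = 0$ ($b{\left(t \right)} = 0 \left(-2\right) = 0$)
$l{\left(d,k \right)} = 2 k \left(159 + k\right)$ ($l{\left(d,k \right)} = \left(159 + k\right) 2 k = 2 k \left(159 + k\right)$)
$D + l{\left(\left(-2 - 4\right) - -28,b{\left(18 \right)} \right)} = -284394 + 2 \cdot 0 \left(159 + 0\right) = -284394 + 2 \cdot 0 \cdot 159 = -284394 + 0 = -284394$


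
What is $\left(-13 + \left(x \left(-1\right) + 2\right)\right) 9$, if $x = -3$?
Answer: $-72$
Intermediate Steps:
$\left(-13 + \left(x \left(-1\right) + 2\right)\right) 9 = \left(-13 + \left(\left(-3\right) \left(-1\right) + 2\right)\right) 9 = \left(-13 + \left(3 + 2\right)\right) 9 = \left(-13 + 5\right) 9 = \left(-8\right) 9 = -72$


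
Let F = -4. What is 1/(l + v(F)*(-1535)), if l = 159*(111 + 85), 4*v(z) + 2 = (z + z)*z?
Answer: 2/39303 ≈ 5.0887e-5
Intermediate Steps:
v(z) = -½ + z²/2 (v(z) = -½ + ((z + z)*z)/4 = -½ + ((2*z)*z)/4 = -½ + (2*z²)/4 = -½ + z²/2)
l = 31164 (l = 159*196 = 31164)
1/(l + v(F)*(-1535)) = 1/(31164 + (-½ + (½)*(-4)²)*(-1535)) = 1/(31164 + (-½ + (½)*16)*(-1535)) = 1/(31164 + (-½ + 8)*(-1535)) = 1/(31164 + (15/2)*(-1535)) = 1/(31164 - 23025/2) = 1/(39303/2) = 2/39303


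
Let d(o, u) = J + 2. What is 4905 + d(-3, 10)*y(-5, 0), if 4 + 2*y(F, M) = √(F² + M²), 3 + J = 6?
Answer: 9815/2 ≈ 4907.5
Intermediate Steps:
J = 3 (J = -3 + 6 = 3)
y(F, M) = -2 + √(F² + M²)/2
d(o, u) = 5 (d(o, u) = 3 + 2 = 5)
4905 + d(-3, 10)*y(-5, 0) = 4905 + 5*(-2 + √((-5)² + 0²)/2) = 4905 + 5*(-2 + √(25 + 0)/2) = 4905 + 5*(-2 + √25/2) = 4905 + 5*(-2 + (½)*5) = 4905 + 5*(-2 + 5/2) = 4905 + 5*(½) = 4905 + 5/2 = 9815/2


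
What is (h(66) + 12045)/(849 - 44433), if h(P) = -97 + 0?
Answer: -2987/10896 ≈ -0.27414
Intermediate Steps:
h(P) = -97
(h(66) + 12045)/(849 - 44433) = (-97 + 12045)/(849 - 44433) = 11948/(-43584) = 11948*(-1/43584) = -2987/10896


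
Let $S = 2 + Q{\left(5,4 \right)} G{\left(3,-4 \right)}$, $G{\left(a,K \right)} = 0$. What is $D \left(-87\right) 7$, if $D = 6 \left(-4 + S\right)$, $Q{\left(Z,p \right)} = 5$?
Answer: $7308$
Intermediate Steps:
$S = 2$ ($S = 2 + 5 \cdot 0 = 2 + 0 = 2$)
$D = -12$ ($D = 6 \left(-4 + 2\right) = 6 \left(-2\right) = -12$)
$D \left(-87\right) 7 = \left(-12\right) \left(-87\right) 7 = 1044 \cdot 7 = 7308$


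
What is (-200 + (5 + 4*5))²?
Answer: 30625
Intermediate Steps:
(-200 + (5 + 4*5))² = (-200 + (5 + 20))² = (-200 + 25)² = (-175)² = 30625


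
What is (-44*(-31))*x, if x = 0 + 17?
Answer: 23188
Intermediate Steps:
x = 17
(-44*(-31))*x = -44*(-31)*17 = 1364*17 = 23188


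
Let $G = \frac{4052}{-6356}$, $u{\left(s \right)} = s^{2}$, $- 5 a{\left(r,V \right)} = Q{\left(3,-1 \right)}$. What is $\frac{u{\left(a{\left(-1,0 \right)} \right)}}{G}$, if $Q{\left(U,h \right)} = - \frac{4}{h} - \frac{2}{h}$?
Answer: $- \frac{57204}{25325} \approx -2.2588$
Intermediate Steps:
$Q{\left(U,h \right)} = - \frac{6}{h}$
$a{\left(r,V \right)} = - \frac{6}{5}$ ($a{\left(r,V \right)} = - \frac{\left(-6\right) \frac{1}{-1}}{5} = - \frac{\left(-6\right) \left(-1\right)}{5} = \left(- \frac{1}{5}\right) 6 = - \frac{6}{5}$)
$G = - \frac{1013}{1589}$ ($G = 4052 \left(- \frac{1}{6356}\right) = - \frac{1013}{1589} \approx -0.63751$)
$\frac{u{\left(a{\left(-1,0 \right)} \right)}}{G} = \frac{\left(- \frac{6}{5}\right)^{2}}{- \frac{1013}{1589}} = \frac{36}{25} \left(- \frac{1589}{1013}\right) = - \frac{57204}{25325}$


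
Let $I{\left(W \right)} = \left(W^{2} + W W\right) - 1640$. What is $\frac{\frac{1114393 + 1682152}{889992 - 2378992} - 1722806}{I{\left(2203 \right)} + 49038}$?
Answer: $- \frac{513052186109}{2904686404800} \approx -0.17663$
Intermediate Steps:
$I{\left(W \right)} = -1640 + 2 W^{2}$ ($I{\left(W \right)} = \left(W^{2} + W^{2}\right) - 1640 = 2 W^{2} - 1640 = -1640 + 2 W^{2}$)
$\frac{\frac{1114393 + 1682152}{889992 - 2378992} - 1722806}{I{\left(2203 \right)} + 49038} = \frac{\frac{1114393 + 1682152}{889992 - 2378992} - 1722806}{\left(-1640 + 2 \cdot 2203^{2}\right) + 49038} = \frac{\frac{2796545}{-1489000} - 1722806}{\left(-1640 + 2 \cdot 4853209\right) + 49038} = \frac{2796545 \left(- \frac{1}{1489000}\right) - 1722806}{\left(-1640 + 9706418\right) + 49038} = \frac{- \frac{559309}{297800} - 1722806}{9704778 + 49038} = - \frac{513052186109}{297800 \cdot 9753816} = \left(- \frac{513052186109}{297800}\right) \frac{1}{9753816} = - \frac{513052186109}{2904686404800}$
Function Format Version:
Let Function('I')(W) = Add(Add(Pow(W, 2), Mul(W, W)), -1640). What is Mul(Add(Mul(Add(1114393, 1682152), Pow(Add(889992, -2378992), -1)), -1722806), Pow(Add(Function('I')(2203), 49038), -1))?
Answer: Rational(-513052186109, 2904686404800) ≈ -0.17663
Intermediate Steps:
Function('I')(W) = Add(-1640, Mul(2, Pow(W, 2))) (Function('I')(W) = Add(Add(Pow(W, 2), Pow(W, 2)), -1640) = Add(Mul(2, Pow(W, 2)), -1640) = Add(-1640, Mul(2, Pow(W, 2))))
Mul(Add(Mul(Add(1114393, 1682152), Pow(Add(889992, -2378992), -1)), -1722806), Pow(Add(Function('I')(2203), 49038), -1)) = Mul(Add(Mul(Add(1114393, 1682152), Pow(Add(889992, -2378992), -1)), -1722806), Pow(Add(Add(-1640, Mul(2, Pow(2203, 2))), 49038), -1)) = Mul(Add(Mul(2796545, Pow(-1489000, -1)), -1722806), Pow(Add(Add(-1640, Mul(2, 4853209)), 49038), -1)) = Mul(Add(Mul(2796545, Rational(-1, 1489000)), -1722806), Pow(Add(Add(-1640, 9706418), 49038), -1)) = Mul(Add(Rational(-559309, 297800), -1722806), Pow(Add(9704778, 49038), -1)) = Mul(Rational(-513052186109, 297800), Pow(9753816, -1)) = Mul(Rational(-513052186109, 297800), Rational(1, 9753816)) = Rational(-513052186109, 2904686404800)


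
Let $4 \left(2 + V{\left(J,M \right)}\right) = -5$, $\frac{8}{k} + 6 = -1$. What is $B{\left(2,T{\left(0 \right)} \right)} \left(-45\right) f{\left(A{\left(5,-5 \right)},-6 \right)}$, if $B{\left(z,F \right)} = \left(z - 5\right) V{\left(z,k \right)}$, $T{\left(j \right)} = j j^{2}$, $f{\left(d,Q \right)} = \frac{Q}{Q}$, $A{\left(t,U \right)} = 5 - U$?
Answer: $- \frac{1755}{4} \approx -438.75$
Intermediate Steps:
$k = - \frac{8}{7}$ ($k = \frac{8}{-6 - 1} = \frac{8}{-7} = 8 \left(- \frac{1}{7}\right) = - \frac{8}{7} \approx -1.1429$)
$V{\left(J,M \right)} = - \frac{13}{4}$ ($V{\left(J,M \right)} = -2 + \frac{1}{4} \left(-5\right) = -2 - \frac{5}{4} = - \frac{13}{4}$)
$f{\left(d,Q \right)} = 1$
$T{\left(j \right)} = j^{3}$
$B{\left(z,F \right)} = \frac{65}{4} - \frac{13 z}{4}$ ($B{\left(z,F \right)} = \left(z - 5\right) \left(- \frac{13}{4}\right) = \left(-5 + z\right) \left(- \frac{13}{4}\right) = \frac{65}{4} - \frac{13 z}{4}$)
$B{\left(2,T{\left(0 \right)} \right)} \left(-45\right) f{\left(A{\left(5,-5 \right)},-6 \right)} = \left(\frac{65}{4} - \frac{13}{2}\right) \left(-45\right) 1 = \frac{39}{4} \left(-45\right) 1 = \left(- \frac{1755}{4}\right) 1 = - \frac{1755}{4}$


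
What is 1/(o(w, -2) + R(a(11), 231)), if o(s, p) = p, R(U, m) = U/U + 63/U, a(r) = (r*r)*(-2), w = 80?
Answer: -242/305 ≈ -0.79344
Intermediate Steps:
a(r) = -2*r**2 (a(r) = r**2*(-2) = -2*r**2)
R(U, m) = 1 + 63/U
1/(o(w, -2) + R(a(11), 231)) = 1/(-2 + (63 - 2*11**2)/((-2*11**2))) = 1/(-2 + (63 - 2*121)/((-2*121))) = 1/(-2 + (63 - 242)/(-242)) = 1/(-2 - 1/242*(-179)) = 1/(-2 + 179/242) = 1/(-305/242) = -242/305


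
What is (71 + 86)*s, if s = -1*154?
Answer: -24178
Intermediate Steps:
s = -154
(71 + 86)*s = (71 + 86)*(-154) = 157*(-154) = -24178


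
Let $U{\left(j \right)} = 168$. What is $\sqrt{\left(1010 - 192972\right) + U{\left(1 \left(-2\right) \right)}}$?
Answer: $i \sqrt{191794} \approx 437.94 i$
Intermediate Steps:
$\sqrt{\left(1010 - 192972\right) + U{\left(1 \left(-2\right) \right)}} = \sqrt{\left(1010 - 192972\right) + 168} = \sqrt{-191962 + 168} = \sqrt{-191794} = i \sqrt{191794}$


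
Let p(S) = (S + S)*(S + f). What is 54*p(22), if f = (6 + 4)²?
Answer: 289872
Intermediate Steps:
f = 100 (f = 10² = 100)
p(S) = 2*S*(100 + S) (p(S) = (S + S)*(S + 100) = (2*S)*(100 + S) = 2*S*(100 + S))
54*p(22) = 54*(2*22*(100 + 22)) = 54*(2*22*122) = 54*5368 = 289872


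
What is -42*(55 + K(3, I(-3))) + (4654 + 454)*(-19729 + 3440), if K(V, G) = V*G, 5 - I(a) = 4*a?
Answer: -83208664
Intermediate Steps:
I(a) = 5 - 4*a
K(V, G) = G*V
-42*(55 + K(3, I(-3))) + (4654 + 454)*(-19729 + 3440) = -42*(55 + (5 - 4*(-3))*3) + (4654 + 454)*(-19729 + 3440) = -42*(55 + (5 + 12)*3) + 5108*(-16289) = -42*(55 + 17*3) - 83204212 = -42*(55 + 51) - 83204212 = -42*106 - 83204212 = -4452 - 83204212 = -83208664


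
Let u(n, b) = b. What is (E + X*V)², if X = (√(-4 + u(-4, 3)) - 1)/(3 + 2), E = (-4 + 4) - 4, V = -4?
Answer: 48/5 + 128*I/25 ≈ 9.6 + 5.12*I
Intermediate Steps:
E = -4 (E = 0 - 4 = -4)
X = -⅕ + I/5 (X = (√(-4 + 3) - 1)/(3 + 2) = (√(-1) - 1)/5 = (I - 1)*(⅕) = (-1 + I)*(⅕) = -⅕ + I/5 ≈ -0.2 + 0.2*I)
(E + X*V)² = (-4 + (-⅕ + I/5)*(-4))² = (-4 + (⅘ - 4*I/5))² = (-16/5 - 4*I/5)²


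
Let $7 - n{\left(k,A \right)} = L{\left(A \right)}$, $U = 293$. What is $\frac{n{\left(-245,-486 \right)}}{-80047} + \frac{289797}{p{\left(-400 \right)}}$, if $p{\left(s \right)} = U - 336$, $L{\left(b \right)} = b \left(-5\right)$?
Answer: $- \frac{23197276270}{3442021} \approx -6739.4$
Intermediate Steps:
$L{\left(b \right)} = - 5 b$
$n{\left(k,A \right)} = 7 + 5 A$ ($n{\left(k,A \right)} = 7 - - 5 A = 7 + 5 A$)
$p{\left(s \right)} = -43$ ($p{\left(s \right)} = 293 - 336 = -43$)
$\frac{n{\left(-245,-486 \right)}}{-80047} + \frac{289797}{p{\left(-400 \right)}} = \frac{7 + 5 \left(-486\right)}{-80047} + \frac{289797}{-43} = \left(7 - 2430\right) \left(- \frac{1}{80047}\right) + 289797 \left(- \frac{1}{43}\right) = \left(-2423\right) \left(- \frac{1}{80047}\right) - \frac{289797}{43} = \frac{2423}{80047} - \frac{289797}{43} = - \frac{23197276270}{3442021}$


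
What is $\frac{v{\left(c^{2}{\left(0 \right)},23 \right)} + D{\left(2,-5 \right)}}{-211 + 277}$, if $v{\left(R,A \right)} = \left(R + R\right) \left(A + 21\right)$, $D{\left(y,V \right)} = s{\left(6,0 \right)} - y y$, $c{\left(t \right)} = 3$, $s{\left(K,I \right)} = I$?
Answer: $\frac{394}{33} \approx 11.939$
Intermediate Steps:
$D{\left(y,V \right)} = - y^{2}$ ($D{\left(y,V \right)} = 0 - y y = 0 - y^{2} = - y^{2}$)
$v{\left(R,A \right)} = 2 R \left(21 + A\right)$
$\frac{v{\left(c^{2}{\left(0 \right)},23 \right)} + D{\left(2,-5 \right)}}{-211 + 277} = \frac{2 \cdot 3^{2} \left(21 + 23\right) - 2^{2}}{-211 + 277} = \frac{2 \cdot 9 \cdot 44 - 4}{66} = \left(792 - 4\right) \frac{1}{66} = 788 \cdot \frac{1}{66} = \frac{394}{33}$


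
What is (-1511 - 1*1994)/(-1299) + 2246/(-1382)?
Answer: 963178/897609 ≈ 1.0730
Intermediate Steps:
(-1511 - 1*1994)/(-1299) + 2246/(-1382) = (-1511 - 1994)*(-1/1299) + 2246*(-1/1382) = -3505*(-1/1299) - 1123/691 = 3505/1299 - 1123/691 = 963178/897609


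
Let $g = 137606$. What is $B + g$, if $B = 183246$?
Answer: $320852$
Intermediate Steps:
$B + g = 183246 + 137606 = 320852$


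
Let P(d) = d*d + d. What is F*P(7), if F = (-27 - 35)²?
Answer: 215264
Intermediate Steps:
P(d) = d + d² (P(d) = d² + d = d + d²)
F = 3844 (F = (-62)² = 3844)
F*P(7) = 3844*(7*(1 + 7)) = 3844*(7*8) = 3844*56 = 215264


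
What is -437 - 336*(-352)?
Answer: 117835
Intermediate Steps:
-437 - 336*(-352) = -437 + 118272 = 117835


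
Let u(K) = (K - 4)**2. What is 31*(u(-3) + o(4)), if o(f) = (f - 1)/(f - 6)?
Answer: 2945/2 ≈ 1472.5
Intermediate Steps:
u(K) = (-4 + K)**2
o(f) = (-1 + f)/(-6 + f)
31*(u(-3) + o(4)) = 31*((-4 - 3)**2 + (-1 + 4)/(-6 + 4)) = 31*((-7)**2 + 3/(-2)) = 31*(49 - 1/2*3) = 31*(49 - 3/2) = 31*(95/2) = 2945/2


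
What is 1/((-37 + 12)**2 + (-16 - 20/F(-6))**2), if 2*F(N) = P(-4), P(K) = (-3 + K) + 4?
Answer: 9/5689 ≈ 0.0015820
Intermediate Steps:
P(K) = 1 + K
F(N) = -3/2 (F(N) = (1 - 4)/2 = (1/2)*(-3) = -3/2)
1/((-37 + 12)**2 + (-16 - 20/F(-6))**2) = 1/((-37 + 12)**2 + (-16 - 20/(-3/2))**2) = 1/((-25)**2 + (-16 - 20*(-2/3))**2) = 1/(625 + (-16 + 40/3)**2) = 1/(625 + (-8/3)**2) = 1/(625 + 64/9) = 1/(5689/9) = 9/5689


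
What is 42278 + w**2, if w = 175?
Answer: 72903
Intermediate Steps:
42278 + w**2 = 42278 + 175**2 = 42278 + 30625 = 72903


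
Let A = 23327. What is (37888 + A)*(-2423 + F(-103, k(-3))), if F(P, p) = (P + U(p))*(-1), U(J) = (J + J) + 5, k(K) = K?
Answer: -141957585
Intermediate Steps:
U(J) = 5 + 2*J (U(J) = 2*J + 5 = 5 + 2*J)
F(P, p) = -5 - P - 2*p (F(P, p) = (P + (5 + 2*p))*(-1) = (5 + P + 2*p)*(-1) = -5 - P - 2*p)
(37888 + A)*(-2423 + F(-103, k(-3))) = (37888 + 23327)*(-2423 + (-5 - 1*(-103) - 2*(-3))) = 61215*(-2423 + (-5 + 103 + 6)) = 61215*(-2423 + 104) = 61215*(-2319) = -141957585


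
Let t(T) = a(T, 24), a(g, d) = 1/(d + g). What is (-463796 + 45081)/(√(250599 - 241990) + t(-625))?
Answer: -251647715/3109579408 - 151240276715*√8609/3109579408 ≈ -4512.8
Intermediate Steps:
t(T) = 1/(24 + T)
(-463796 + 45081)/(√(250599 - 241990) + t(-625)) = (-463796 + 45081)/(√(250599 - 241990) + 1/(24 - 625)) = -418715/(√8609 + 1/(-601)) = -418715/(√8609 - 1/601) = -418715/(-1/601 + √8609)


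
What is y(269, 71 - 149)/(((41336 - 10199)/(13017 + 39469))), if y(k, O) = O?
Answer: -1364636/10379 ≈ -131.48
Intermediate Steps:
y(269, 71 - 149)/(((41336 - 10199)/(13017 + 39469))) = (71 - 149)/(((41336 - 10199)/(13017 + 39469))) = -78/(31137/52486) = -78/(31137*(1/52486)) = -78/31137/52486 = -78*52486/31137 = -1364636/10379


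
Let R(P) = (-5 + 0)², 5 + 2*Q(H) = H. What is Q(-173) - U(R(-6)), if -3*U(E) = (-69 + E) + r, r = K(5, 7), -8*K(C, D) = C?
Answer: -831/8 ≈ -103.88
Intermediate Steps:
Q(H) = -5/2 + H/2
K(C, D) = -C/8
r = -5/8 (r = -⅛*5 = -5/8 ≈ -0.62500)
R(P) = 25 (R(P) = (-5)² = 25)
U(E) = 557/24 - E/3 (U(E) = -((-69 + E) - 5/8)/3 = -(-557/8 + E)/3 = 557/24 - E/3)
Q(-173) - U(R(-6)) = (-5/2 + (½)*(-173)) - (557/24 - ⅓*25) = (-5/2 - 173/2) - (557/24 - 25/3) = -89 - 1*119/8 = -89 - 119/8 = -831/8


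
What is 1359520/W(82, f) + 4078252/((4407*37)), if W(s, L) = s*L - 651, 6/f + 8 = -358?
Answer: -1027716491588/499123599 ≈ -2059.0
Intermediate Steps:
f = -1/61 (f = 6/(-8 - 358) = 6/(-366) = 6*(-1/366) = -1/61 ≈ -0.016393)
W(s, L) = -651 + L*s (W(s, L) = L*s - 651 = -651 + L*s)
1359520/W(82, f) + 4078252/((4407*37)) = 1359520/(-651 - 1/61*82) + 4078252/((4407*37)) = 1359520/(-651 - 82/61) + 4078252/163059 = 1359520/(-39793/61) + 4078252*(1/163059) = 1359520*(-61/39793) + 4078252/163059 = -82930720/39793 + 4078252/163059 = -1027716491588/499123599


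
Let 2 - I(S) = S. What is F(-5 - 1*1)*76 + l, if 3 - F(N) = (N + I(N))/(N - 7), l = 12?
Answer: 3272/13 ≈ 251.69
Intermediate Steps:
I(S) = 2 - S
F(N) = 3 - 2/(-7 + N) (F(N) = 3 - (N + (2 - N))/(N - 7) = 3 - 2/(-7 + N))
F(-5 - 1*1)*76 + l = ((-23 + 3*(-5 - 1*1))/(-7 + (-5 - 1*1)))*76 + 12 = ((-23 + 3*(-5 - 1))/(-7 + (-5 - 1)))*76 + 12 = ((-23 + 3*(-6))/(-7 - 6))*76 + 12 = ((-23 - 18)/(-13))*76 + 12 = -1/13*(-41)*76 + 12 = (41/13)*76 + 12 = 3116/13 + 12 = 3272/13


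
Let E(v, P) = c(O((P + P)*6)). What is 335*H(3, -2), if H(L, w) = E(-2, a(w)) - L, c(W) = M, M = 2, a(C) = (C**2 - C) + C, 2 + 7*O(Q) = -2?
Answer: -335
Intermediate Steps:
O(Q) = -4/7 (O(Q) = -2/7 + (1/7)*(-2) = -2/7 - 2/7 = -4/7)
a(C) = C**2
c(W) = 2
E(v, P) = 2
H(L, w) = 2 - L
335*H(3, -2) = 335*(2 - 1*3) = 335*(2 - 3) = 335*(-1) = -335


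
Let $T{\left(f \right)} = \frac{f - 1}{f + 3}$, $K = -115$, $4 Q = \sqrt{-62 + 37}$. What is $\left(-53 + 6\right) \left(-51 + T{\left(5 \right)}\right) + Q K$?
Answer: $\frac{4747}{2} - \frac{575 i}{4} \approx 2373.5 - 143.75 i$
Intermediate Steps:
$Q = \frac{5 i}{4}$ ($Q = \frac{\sqrt{-62 + 37}}{4} = \frac{\sqrt{-25}}{4} = \frac{5 i}{4} \approx 1.25 i$)
$T{\left(f \right)} = \frac{-1 + f}{3 + f}$
$\left(-53 + 6\right) \left(-51 + T{\left(5 \right)}\right) + Q K = \left(-53 + 6\right) \left(-51 + \frac{-1 + 5}{3 + 5}\right) + \frac{5 i}{4} \left(-115\right) = - 47 \left(-51 + \frac{1}{8} \cdot 4\right) - \frac{575 i}{4} = - 47 \left(-51 + \frac{1}{2}\right) - \frac{575 i}{4} = \left(-47\right) \left(- \frac{101}{2}\right) - \frac{575 i}{4} = \frac{4747}{2} - \frac{575 i}{4}$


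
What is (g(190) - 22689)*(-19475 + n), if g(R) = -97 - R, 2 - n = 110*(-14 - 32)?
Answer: 331153088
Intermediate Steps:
n = 5062 (n = 2 - 110*(-14 - 32) = 2 - 110*(-46) = 2 - 1*(-5060) = 2 + 5060 = 5062)
(g(190) - 22689)*(-19475 + n) = ((-97 - 1*190) - 22689)*(-19475 + 5062) = ((-97 - 190) - 22689)*(-14413) = (-287 - 22689)*(-14413) = -22976*(-14413) = 331153088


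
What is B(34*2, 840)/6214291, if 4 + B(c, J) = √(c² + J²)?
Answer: -4/6214291 + 4*√44389/6214291 ≈ 0.00013497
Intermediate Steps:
B(c, J) = -4 + √(J² + c²) (B(c, J) = -4 + √(c² + J²) = -4 + √(J² + c²))
B(34*2, 840)/6214291 = (-4 + √(840² + (34*2)²))/6214291 = (-4 + √(705600 + 68²))*(1/6214291) = (-4 + √(705600 + 4624))*(1/6214291) = (-4 + √710224)*(1/6214291) = (-4 + 4*√44389)*(1/6214291) = -4/6214291 + 4*√44389/6214291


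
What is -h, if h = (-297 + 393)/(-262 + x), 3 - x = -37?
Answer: 16/37 ≈ 0.43243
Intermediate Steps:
x = 40 (x = 3 - 1*(-37) = 3 + 37 = 40)
h = -16/37 (h = (-297 + 393)/(-262 + 40) = 96/(-222) = 96*(-1/222) = -16/37 ≈ -0.43243)
-h = -1*(-16/37) = 16/37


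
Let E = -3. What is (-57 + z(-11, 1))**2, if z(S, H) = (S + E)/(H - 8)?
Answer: 3025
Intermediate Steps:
z(S, H) = (-3 + S)/(-8 + H) (z(S, H) = (S - 3)/(H - 8) = (-3 + S)/(-8 + H))
(-57 + z(-11, 1))**2 = (-57 + (-3 - 11)/(-8 + 1))**2 = (-57 - 14/(-7))**2 = (-57 - 1/7*(-14))**2 = (-57 + 2)**2 = (-55)**2 = 3025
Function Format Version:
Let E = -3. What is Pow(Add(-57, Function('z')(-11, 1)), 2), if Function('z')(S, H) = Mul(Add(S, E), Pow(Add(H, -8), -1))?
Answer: 3025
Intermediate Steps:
Function('z')(S, H) = Mul(Pow(Add(-8, H), -1), Add(-3, S)) (Function('z')(S, H) = Mul(Add(S, -3), Pow(Add(H, -8), -1)) = Mul(Add(-3, S), Pow(Add(-8, H), -1)) = Mul(Pow(Add(-8, H), -1), Add(-3, S)))
Pow(Add(-57, Function('z')(-11, 1)), 2) = Pow(Add(-57, Mul(Pow(Add(-8, 1), -1), Add(-3, -11))), 2) = Pow(Add(-57, Mul(Pow(-7, -1), -14)), 2) = Pow(Add(-57, Mul(Rational(-1, 7), -14)), 2) = Pow(Add(-57, 2), 2) = Pow(-55, 2) = 3025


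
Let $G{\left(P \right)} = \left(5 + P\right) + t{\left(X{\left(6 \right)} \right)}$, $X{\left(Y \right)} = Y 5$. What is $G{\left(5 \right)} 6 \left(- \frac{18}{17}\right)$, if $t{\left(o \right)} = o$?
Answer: $- \frac{4320}{17} \approx -254.12$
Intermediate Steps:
$X{\left(Y \right)} = 5 Y$
$G{\left(P \right)} = 35 + P$ ($G{\left(P \right)} = \left(5 + P\right) + 5 \cdot 6 = \left(5 + P\right) + 30 = 35 + P$)
$G{\left(5 \right)} 6 \left(- \frac{18}{17}\right) = \left(35 + 5\right) 6 \left(- \frac{18}{17}\right) = 40 \cdot 6 \left(\left(-18\right) \frac{1}{17}\right) = 240 \left(- \frac{18}{17}\right) = - \frac{4320}{17}$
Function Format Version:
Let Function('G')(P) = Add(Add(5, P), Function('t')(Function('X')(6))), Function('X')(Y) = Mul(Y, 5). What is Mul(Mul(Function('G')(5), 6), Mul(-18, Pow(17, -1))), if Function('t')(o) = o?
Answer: Rational(-4320, 17) ≈ -254.12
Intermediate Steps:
Function('X')(Y) = Mul(5, Y)
Function('G')(P) = Add(35, P) (Function('G')(P) = Add(Add(5, P), Mul(5, 6)) = Add(Add(5, P), 30) = Add(35, P))
Mul(Mul(Function('G')(5), 6), Mul(-18, Pow(17, -1))) = Mul(Mul(Add(35, 5), 6), Mul(-18, Pow(17, -1))) = Mul(Mul(40, 6), Mul(-18, Rational(1, 17))) = Mul(240, Rational(-18, 17)) = Rational(-4320, 17)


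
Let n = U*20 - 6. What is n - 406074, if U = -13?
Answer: -406340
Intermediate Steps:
n = -266 (n = -13*20 - 6 = -260 - 6 = -266)
n - 406074 = -266 - 406074 = -406340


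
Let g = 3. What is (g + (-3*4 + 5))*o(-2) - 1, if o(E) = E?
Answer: 7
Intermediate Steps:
(g + (-3*4 + 5))*o(-2) - 1 = (3 + (-3*4 + 5))*(-2) - 1 = (3 + (-12 + 5))*(-2) - 1 = (3 - 7)*(-2) - 1 = -4*(-2) - 1 = 8 - 1 = 7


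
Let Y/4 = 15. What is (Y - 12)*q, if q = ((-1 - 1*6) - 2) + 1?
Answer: -384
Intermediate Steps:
q = -8 (q = ((-1 - 6) - 2) + 1 = (-7 - 2) + 1 = -9 + 1 = -8)
Y = 60 (Y = 4*15 = 60)
(Y - 12)*q = (60 - 12)*(-8) = 48*(-8) = -384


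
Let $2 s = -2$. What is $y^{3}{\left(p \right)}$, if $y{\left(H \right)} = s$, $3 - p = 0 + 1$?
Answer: $-1$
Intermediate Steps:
$p = 2$ ($p = 3 - \left(0 + 1\right) = 3 - 1 = 2$)
$s = -1$ ($s = \frac{1}{2} \left(-2\right) = -1$)
$y{\left(H \right)} = -1$
$y^{3}{\left(p \right)} = \left(-1\right)^{3} = -1$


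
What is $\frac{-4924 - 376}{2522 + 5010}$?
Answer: $- \frac{1325}{1883} \approx -0.70366$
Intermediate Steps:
$\frac{-4924 - 376}{2522 + 5010} = - \frac{5300}{7532} = \left(-5300\right) \frac{1}{7532} = - \frac{1325}{1883}$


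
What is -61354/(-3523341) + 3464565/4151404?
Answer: 12461549152681/14626811920764 ≈ 0.85197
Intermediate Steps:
-61354/(-3523341) + 3464565/4151404 = -61354*(-1/3523341) + 3464565*(1/4151404) = 61354/3523341 + 3464565/4151404 = 12461549152681/14626811920764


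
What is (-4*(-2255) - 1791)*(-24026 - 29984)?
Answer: -390438290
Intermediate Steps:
(-4*(-2255) - 1791)*(-24026 - 29984) = (9020 - 1791)*(-54010) = 7229*(-54010) = -390438290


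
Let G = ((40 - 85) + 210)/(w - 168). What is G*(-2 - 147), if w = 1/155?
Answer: 3810675/26039 ≈ 146.34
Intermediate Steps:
w = 1/155 ≈ 0.0064516
G = -25575/26039 (G = ((40 - 85) + 210)/(1/155 - 168) = (-45 + 210)/(-26039/155) = 165*(-155/26039) = -25575/26039 ≈ -0.98218)
G*(-2 - 147) = -25575*(-2 - 147)/26039 = -25575/26039*(-149) = 3810675/26039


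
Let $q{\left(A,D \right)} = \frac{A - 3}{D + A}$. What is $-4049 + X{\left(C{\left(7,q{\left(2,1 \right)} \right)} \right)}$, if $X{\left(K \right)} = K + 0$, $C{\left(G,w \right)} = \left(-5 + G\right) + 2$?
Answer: $-4045$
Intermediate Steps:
$q{\left(A,D \right)} = \frac{-3 + A}{A + D}$
$C{\left(G,w \right)} = -3 + G$
$X{\left(K \right)} = K$
$-4049 + X{\left(C{\left(7,q{\left(2,1 \right)} \right)} \right)} = -4049 + \left(-3 + 7\right) = -4049 + 4 = -4045$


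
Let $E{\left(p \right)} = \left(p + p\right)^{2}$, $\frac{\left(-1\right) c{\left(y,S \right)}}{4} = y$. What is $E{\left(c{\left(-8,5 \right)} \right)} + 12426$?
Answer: $16522$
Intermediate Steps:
$c{\left(y,S \right)} = - 4 y$
$E{\left(p \right)} = 4 p^{2}$ ($E{\left(p \right)} = \left(2 p\right)^{2} = 4 p^{2}$)
$E{\left(c{\left(-8,5 \right)} \right)} + 12426 = 4 \left(\left(-4\right) \left(-8\right)\right)^{2} + 12426 = 4 \cdot 32^{2} + 12426 = 4 \cdot 1024 + 12426 = 4096 + 12426 = 16522$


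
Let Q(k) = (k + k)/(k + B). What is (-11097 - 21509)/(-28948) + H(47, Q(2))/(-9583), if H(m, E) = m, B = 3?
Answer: 155551371/138704342 ≈ 1.1215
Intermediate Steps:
Q(k) = 2*k/(3 + k) (Q(k) = (k + k)/(k + 3) = (2*k)/(3 + k) = 2*k/(3 + k))
(-11097 - 21509)/(-28948) + H(47, Q(2))/(-9583) = (-11097 - 21509)/(-28948) + 47/(-9583) = -32606*(-1/28948) + 47*(-1/9583) = 16303/14474 - 47/9583 = 155551371/138704342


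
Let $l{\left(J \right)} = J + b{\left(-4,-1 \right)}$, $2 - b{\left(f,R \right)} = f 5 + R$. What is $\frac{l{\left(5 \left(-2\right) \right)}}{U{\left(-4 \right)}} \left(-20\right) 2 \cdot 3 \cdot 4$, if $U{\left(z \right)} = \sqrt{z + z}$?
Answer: $1560 i \sqrt{2} \approx 2206.2 i$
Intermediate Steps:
$b{\left(f,R \right)} = 2 - R - 5 f$ ($b{\left(f,R \right)} = 2 - \left(f 5 + R\right) = 2 - \left(5 f + R\right) = 2 - \left(R + 5 f\right) = 2 - R - 5 f$)
$U{\left(z \right)} = \sqrt{2} \sqrt{z}$ ($U{\left(z \right)} = \sqrt{2 z} = \sqrt{2} \sqrt{z}$)
$l{\left(J \right)} = 23 + J$ ($l{\left(J \right)} = J - -23 = J + \left(2 + 1 + 20\right) = J + 23 = 23 + J$)
$\frac{l{\left(5 \left(-2\right) \right)}}{U{\left(-4 \right)}} \left(-20\right) 2 \cdot 3 \cdot 4 = \frac{23 + 5 \left(-2\right)}{\sqrt{2} \sqrt{-4}} \left(-20\right) 2 \cdot 3 \cdot 4 = \frac{23 - 10}{\sqrt{2} \cdot 2 i} \left(-20\right) 6 \cdot 4 = \frac{13}{2 i \sqrt{2}} \left(-20\right) 24 = 13 \left(- \frac{i \sqrt{2}}{4}\right) \left(-20\right) 24 = - \frac{13 i \sqrt{2}}{4} \left(-20\right) 24 = 65 i \sqrt{2} \cdot 24 = 1560 i \sqrt{2}$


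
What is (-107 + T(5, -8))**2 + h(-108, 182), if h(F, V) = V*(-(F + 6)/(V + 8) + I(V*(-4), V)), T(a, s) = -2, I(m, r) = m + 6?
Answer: -11345403/95 ≈ -1.1943e+5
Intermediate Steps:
I(m, r) = 6 + m
h(F, V) = V*(6 - 4*V - (6 + F)/(8 + V)) (h(F, V) = V*(-(F + 6)/(V + 8) + (6 + V*(-4))) = V*(-(6 + F)/(8 + V) + (6 - 4*V)) = V*(6 - 4*V - (6 + F)/(8 + V)))
(-107 + T(5, -8))**2 + h(-108, 182) = (-107 - 2)**2 + 182*(42 - 1*(-108) - 26*182 - 4*182**2)/(8 + 182) = (-109)**2 + 182*(42 + 108 - 4732 - 4*33124)/190 = 11881 + 182*(1/190)*(42 + 108 - 4732 - 132496) = 11881 + 182*(1/190)*(-137078) = 11881 - 12474098/95 = -11345403/95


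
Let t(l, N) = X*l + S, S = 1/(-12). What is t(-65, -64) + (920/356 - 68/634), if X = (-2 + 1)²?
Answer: -21195745/338556 ≈ -62.606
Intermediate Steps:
S = -1/12 ≈ -0.083333
X = 1 (X = (-1)² = 1)
t(l, N) = -1/12 + l (t(l, N) = 1*l - 1/12 = l - 1/12 = -1/12 + l)
t(-65, -64) + (920/356 - 68/634) = (-1/12 - 65) + (920/356 - 68/634) = -781/12 + (920*(1/356) - 68*1/634) = -781/12 + (230/89 - 34/317) = -781/12 + 69884/28213 = -21195745/338556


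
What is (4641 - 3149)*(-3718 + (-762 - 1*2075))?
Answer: -9780060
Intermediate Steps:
(4641 - 3149)*(-3718 + (-762 - 1*2075)) = 1492*(-3718 + (-762 - 2075)) = 1492*(-3718 - 2837) = 1492*(-6555) = -9780060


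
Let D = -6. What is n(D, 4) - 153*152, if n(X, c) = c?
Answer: -23252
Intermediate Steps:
n(D, 4) - 153*152 = 4 - 153*152 = 4 - 23256 = -23252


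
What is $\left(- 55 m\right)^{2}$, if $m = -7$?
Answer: $148225$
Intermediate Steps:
$\left(- 55 m\right)^{2} = \left(\left(-55\right) \left(-7\right)\right)^{2} = 385^{2} = 148225$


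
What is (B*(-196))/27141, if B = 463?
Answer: -90748/27141 ≈ -3.3436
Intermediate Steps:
(B*(-196))/27141 = (463*(-196))/27141 = -90748*1/27141 = -90748/27141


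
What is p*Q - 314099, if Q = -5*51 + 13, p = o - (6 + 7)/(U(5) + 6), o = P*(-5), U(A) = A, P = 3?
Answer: -310183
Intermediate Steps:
o = -15 (o = 3*(-5) = -15)
p = -178/11 (p = -15 - (6 + 7)/(5 + 6) = -15 - 13/11 = -178/11 ≈ -16.182)
Q = -242 (Q = -255 + 13 = -242)
p*Q - 314099 = -178/11*(-242) - 314099 = 3916 - 314099 = -310183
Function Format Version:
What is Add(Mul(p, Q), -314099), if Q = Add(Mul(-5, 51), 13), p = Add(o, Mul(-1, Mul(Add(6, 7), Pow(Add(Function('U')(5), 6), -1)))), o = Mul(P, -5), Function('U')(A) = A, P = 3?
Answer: -310183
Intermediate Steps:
o = -15 (o = Mul(3, -5) = -15)
p = Rational(-178, 11) (p = Add(-15, Mul(-1, Mul(Add(6, 7), Pow(Add(5, 6), -1)))) = Add(-15, Mul(-1, Mul(13, Pow(11, -1)))) = Add(-15, Mul(-1, Mul(13, Rational(1, 11)))) = Add(-15, Mul(-1, Rational(13, 11))) = Add(-15, Rational(-13, 11)) = Rational(-178, 11) ≈ -16.182)
Q = -242 (Q = Add(-255, 13) = -242)
Add(Mul(p, Q), -314099) = Add(Mul(Rational(-178, 11), -242), -314099) = Add(3916, -314099) = -310183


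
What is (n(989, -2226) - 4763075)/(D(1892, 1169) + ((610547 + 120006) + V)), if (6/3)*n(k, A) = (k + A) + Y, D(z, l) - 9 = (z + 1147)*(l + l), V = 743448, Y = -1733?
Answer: -595570/1072399 ≈ -0.55536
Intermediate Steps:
D(z, l) = 9 + 2*l*(1147 + z) (D(z, l) = 9 + (z + 1147)*(l + l) = 9 + (1147 + z)*(2*l) = 9 + 2*l*(1147 + z))
n(k, A) = -1733/2 + A/2 + k/2 (n(k, A) = ((k + A) - 1733)/2 = ((A + k) - 1733)/2 = (-1733 + A + k)/2 = -1733/2 + A/2 + k/2)
(n(989, -2226) - 4763075)/(D(1892, 1169) + ((610547 + 120006) + V)) = ((-1733/2 + (1/2)*(-2226) + (1/2)*989) - 4763075)/((9 + 2294*1169 + 2*1169*1892) + ((610547 + 120006) + 743448)) = ((-1733/2 - 1113 + 989/2) - 4763075)/((9 + 2681686 + 4423496) + (730553 + 743448)) = (-1485 - 4763075)/(7105191 + 1474001) = -4764560/8579192 = -4764560*1/8579192 = -595570/1072399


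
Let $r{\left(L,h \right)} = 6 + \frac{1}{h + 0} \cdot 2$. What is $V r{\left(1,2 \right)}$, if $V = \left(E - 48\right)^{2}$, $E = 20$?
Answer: $5488$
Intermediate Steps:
$r{\left(L,h \right)} = 6 + \frac{2}{h}$ ($r{\left(L,h \right)} = 6 + \frac{1}{h} 2 = 6 + \frac{2}{h}$)
$V = 784$ ($V = \left(20 - 48\right)^{2} = \left(-28\right)^{2} = 784$)
$V r{\left(1,2 \right)} = 784 \left(6 + \frac{2}{2}\right) = 784 \left(6 + 2 \cdot \frac{1}{2}\right) = 784 \left(6 + 1\right) = 784 \cdot 7 = 5488$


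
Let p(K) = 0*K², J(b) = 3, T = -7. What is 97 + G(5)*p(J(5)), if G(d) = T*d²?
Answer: 97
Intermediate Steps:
G(d) = -7*d²
p(K) = 0
97 + G(5)*p(J(5)) = 97 - 7*5²*0 = 97 - 7*25*0 = 97 - 175*0 = 97 + 0 = 97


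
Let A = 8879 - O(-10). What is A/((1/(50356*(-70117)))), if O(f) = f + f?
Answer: -31420692891148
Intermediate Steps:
O(f) = 2*f
A = 8899 (A = 8879 - 2*(-10) = 8879 - 1*(-20) = 8879 + 20 = 8899)
A/((1/(50356*(-70117)))) = 8899/((1/(50356*(-70117)))) = 8899/(((1/50356)*(-1/70117))) = 8899/(-1/3530811652) = 8899*(-3530811652) = -31420692891148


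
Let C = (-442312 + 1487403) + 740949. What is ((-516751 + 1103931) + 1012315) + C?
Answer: 3385535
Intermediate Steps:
C = 1786040 (C = 1045091 + 740949 = 1786040)
((-516751 + 1103931) + 1012315) + C = ((-516751 + 1103931) + 1012315) + 1786040 = (587180 + 1012315) + 1786040 = 1599495 + 1786040 = 3385535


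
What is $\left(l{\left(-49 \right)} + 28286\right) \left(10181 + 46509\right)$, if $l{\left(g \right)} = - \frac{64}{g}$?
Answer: $\frac{78576761820}{49} \approx 1.6036 \cdot 10^{9}$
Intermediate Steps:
$\left(l{\left(-49 \right)} + 28286\right) \left(10181 + 46509\right) = \left(- \frac{64}{-49} + 28286\right) \left(10181 + 46509\right) = \left(\left(-64\right) \left(- \frac{1}{49}\right) + 28286\right) 56690 = \left(\frac{64}{49} + 28286\right) 56690 = \frac{1386078}{49} \cdot 56690 = \frac{78576761820}{49}$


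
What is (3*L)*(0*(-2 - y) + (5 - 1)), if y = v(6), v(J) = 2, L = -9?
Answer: -108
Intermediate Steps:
y = 2
(3*L)*(0*(-2 - y) + (5 - 1)) = (3*(-9))*(0*(-2 - 1*2) + (5 - 1)) = -27*(0*(-2 - 2) + 4) = -27*(0*(-4) + 4) = -27*(0 + 4) = -27*4 = -108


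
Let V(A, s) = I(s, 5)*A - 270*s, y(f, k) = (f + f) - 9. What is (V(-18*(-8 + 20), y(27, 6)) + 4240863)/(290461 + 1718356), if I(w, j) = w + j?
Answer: 4217913/2008817 ≈ 2.0997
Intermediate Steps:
I(w, j) = j + w
y(f, k) = -9 + 2*f (y(f, k) = 2*f - 9 = -9 + 2*f)
V(A, s) = -270*s + A*(5 + s) (V(A, s) = (5 + s)*A - 270*s = A*(5 + s) - 270*s = -270*s + A*(5 + s))
(V(-18*(-8 + 20), y(27, 6)) + 4240863)/(290461 + 1718356) = ((-270*(-9 + 2*27) + (-18*(-8 + 20))*(5 + (-9 + 2*27))) + 4240863)/(290461 + 1718356) = ((-270*(-9 + 54) + (-18*12)*(5 + (-9 + 54))) + 4240863)/2008817 = ((-270*45 - 216*(5 + 45)) + 4240863)*(1/2008817) = ((-12150 - 216*50) + 4240863)*(1/2008817) = ((-12150 - 10800) + 4240863)*(1/2008817) = (-22950 + 4240863)*(1/2008817) = 4217913*(1/2008817) = 4217913/2008817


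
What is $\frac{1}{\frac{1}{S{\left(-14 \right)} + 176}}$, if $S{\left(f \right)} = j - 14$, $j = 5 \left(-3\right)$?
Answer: $147$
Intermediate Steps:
$j = -15$
$S{\left(f \right)} = -29$ ($S{\left(f \right)} = -15 - 14 = -29$)
$\frac{1}{\frac{1}{S{\left(-14 \right)} + 176}} = \frac{1}{\frac{1}{-29 + 176}} = \frac{1}{\frac{1}{147}} = 147$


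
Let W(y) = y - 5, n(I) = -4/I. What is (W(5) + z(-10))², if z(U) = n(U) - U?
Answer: 2704/25 ≈ 108.16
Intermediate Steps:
z(U) = -U - 4/U (z(U) = -4/U - U = -U - 4/U)
W(y) = -5 + y
(W(5) + z(-10))² = ((-5 + 5) + (-1*(-10) - 4/(-10)))² = (0 + (10 - 4*(-⅒)))² = (0 + (10 + ⅖))² = (0 + 52/5)² = (52/5)² = 2704/25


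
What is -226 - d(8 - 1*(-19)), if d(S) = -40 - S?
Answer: -159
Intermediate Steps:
-226 - d(8 - 1*(-19)) = -226 - (-40 - (8 - 1*(-19))) = -226 - (-40 - (8 + 19)) = -226 - (-40 - 1*27) = -226 - (-40 - 27) = -226 - 1*(-67) = -226 + 67 = -159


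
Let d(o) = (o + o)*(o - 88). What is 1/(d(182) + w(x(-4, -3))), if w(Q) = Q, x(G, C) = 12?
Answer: 1/34228 ≈ 2.9216e-5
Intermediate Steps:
d(o) = 2*o*(-88 + o) (d(o) = (2*o)*(-88 + o) = 2*o*(-88 + o))
1/(d(182) + w(x(-4, -3))) = 1/(2*182*(-88 + 182) + 12) = 1/(2*182*94 + 12) = 1/(34216 + 12) = 1/34228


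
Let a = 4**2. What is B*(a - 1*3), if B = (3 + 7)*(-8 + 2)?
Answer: -780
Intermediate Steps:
a = 16
B = -60 (B = 10*(-6) = -60)
B*(a - 1*3) = -60*(16 - 1*3) = -60*(16 - 3) = -60*13 = -780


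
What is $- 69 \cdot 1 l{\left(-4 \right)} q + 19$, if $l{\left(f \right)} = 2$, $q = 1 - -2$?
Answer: $-395$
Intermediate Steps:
$q = 3$ ($q = 1 + 2 = 3$)
$- 69 \cdot 1 l{\left(-4 \right)} q + 19 = - 69 \cdot 1 \cdot 2 \cdot 3 + 19 = - 69 \cdot 2 \cdot 3 + 19 = \left(-69\right) 6 + 19 = -414 + 19 = -395$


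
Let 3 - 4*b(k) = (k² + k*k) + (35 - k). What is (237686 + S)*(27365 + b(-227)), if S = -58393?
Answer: 1101396899/4 ≈ 2.7535e+8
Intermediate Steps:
b(k) = -8 - k²/2 + k/4 (b(k) = ¾ - ((k² + k*k) + (35 - k))/4 = ¾ - ((k² + k²) + (35 - k))/4 = ¾ - (2*k² + (35 - k))/4 = ¾ - (35 - k + 2*k²)/4 = ¾ + (-35/4 - k²/2 + k/4) = -8 - k²/2 + k/4)
(237686 + S)*(27365 + b(-227)) = (237686 - 58393)*(27365 + (-8 - ½*(-227)² + (¼)*(-227))) = 179293*(27365 + (-8 - ½*51529 - 227/4)) = 179293*(27365 + (-8 - 51529/2 - 227/4)) = 179293*(27365 - 103317/4) = 179293*(6143/4) = 1101396899/4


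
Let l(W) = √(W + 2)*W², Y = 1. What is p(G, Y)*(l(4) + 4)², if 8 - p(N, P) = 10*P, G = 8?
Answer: -3104 - 256*√6 ≈ -3731.1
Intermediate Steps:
l(W) = W²*√(2 + W) (l(W) = √(2 + W)*W² = W²*√(2 + W))
p(N, P) = 8 - 10*P
p(G, Y)*(l(4) + 4)² = (8 - 10*1)*(4²*√(2 + 4) + 4)² = (8 - 10)*(16*√6 + 4)² = -2*(4 + 16*√6)²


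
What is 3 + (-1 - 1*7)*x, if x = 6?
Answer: -45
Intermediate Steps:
3 + (-1 - 1*7)*x = 3 + (-1 - 1*7)*6 = 3 + (-1 - 7)*6 = 3 - 8*6 = 3 - 48 = -45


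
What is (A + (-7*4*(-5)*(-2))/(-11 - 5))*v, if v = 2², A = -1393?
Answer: -5502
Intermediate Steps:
v = 4
(A + (-7*4*(-5)*(-2))/(-11 - 5))*v = (-1393 + (-7*4*(-5)*(-2))/(-11 - 5))*4 = (-1393 - (-140)*(-2)/(-16))*4 = (-1393 - 7*40*(-1/16))*4 = (-1393 - 280*(-1/16))*4 = (-1393 + 35/2)*4 = -2751/2*4 = -5502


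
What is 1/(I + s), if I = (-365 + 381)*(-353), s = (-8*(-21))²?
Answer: 1/22576 ≈ 4.4295e-5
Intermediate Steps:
s = 28224 (s = 168² = 28224)
I = -5648 (I = 16*(-353) = -5648)
1/(I + s) = 1/(-5648 + 28224) = 1/22576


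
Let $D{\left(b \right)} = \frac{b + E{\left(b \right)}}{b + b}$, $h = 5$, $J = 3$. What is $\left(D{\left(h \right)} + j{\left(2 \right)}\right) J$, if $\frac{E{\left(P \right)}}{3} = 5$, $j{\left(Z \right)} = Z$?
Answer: $12$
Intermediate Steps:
$E{\left(P \right)} = 15$ ($E{\left(P \right)} = 3 \cdot 5 = 15$)
$D{\left(b \right)} = \frac{15 + b}{2 b}$ ($D{\left(b \right)} = \frac{b + 15}{b + b} = \frac{15 + b}{2 b}$)
$\left(D{\left(h \right)} + j{\left(2 \right)}\right) J = \left(\frac{15 + 5}{2 \cdot 5} + 2\right) 3 = \left(\frac{1}{2} \cdot \frac{1}{5} \cdot 20 + 2\right) 3 = \left(2 + 2\right) 3 = 4 \cdot 3 = 12$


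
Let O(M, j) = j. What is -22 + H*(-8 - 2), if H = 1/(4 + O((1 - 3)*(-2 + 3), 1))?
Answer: -24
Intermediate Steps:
H = 1/5 (H = 1/(4 + 1) = 1/5 ≈ 0.20000)
-22 + H*(-8 - 2) = -22 + (-8 - 2)/5 = -22 + (1/5)*(-10) = -22 - 2 = -24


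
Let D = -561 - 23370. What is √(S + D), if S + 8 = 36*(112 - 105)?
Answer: I*√23687 ≈ 153.91*I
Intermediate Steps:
S = 244 (S = -8 + 36*(112 - 105) = -8 + 36*7 = -8 + 252 = 244)
D = -23931
√(S + D) = √(244 - 23931) = √(-23687) = I*√23687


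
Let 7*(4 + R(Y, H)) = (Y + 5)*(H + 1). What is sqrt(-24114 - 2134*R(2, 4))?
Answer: 2*I*sqrt(6562) ≈ 162.01*I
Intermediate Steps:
R(Y, H) = -4 + (1 + H)*(5 + Y)/7 (R(Y, H) = -4 + ((Y + 5)*(H + 1))/7 = -4 + ((5 + Y)*(1 + H))/7 = -4 + ((1 + H)*(5 + Y))/7 = -4 + (1 + H)*(5 + Y)/7)
sqrt(-24114 - 2134*R(2, 4)) = sqrt(-24114 - 2134*(-23/7 + (1/7)*2 + (5/7)*4 + (1/7)*4*2)) = sqrt(-24114 - 2134*(-23/7 + 2/7 + 20/7 + 8/7)) = sqrt(-24114 - 2134*1) = sqrt(-24114 - 2134) = sqrt(-26248) = 2*I*sqrt(6562)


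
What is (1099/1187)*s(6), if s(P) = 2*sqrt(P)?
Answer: 2198*sqrt(6)/1187 ≈ 4.5358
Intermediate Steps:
(1099/1187)*s(6) = (1099/1187)*(2*sqrt(6)) = (1099*(1/1187))*(2*sqrt(6)) = 1099*(2*sqrt(6))/1187 = 2198*sqrt(6)/1187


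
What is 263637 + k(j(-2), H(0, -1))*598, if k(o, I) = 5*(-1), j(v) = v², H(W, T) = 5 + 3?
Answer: 260647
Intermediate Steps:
H(W, T) = 8
k(o, I) = -5
263637 + k(j(-2), H(0, -1))*598 = 263637 - 5*598 = 263637 - 2990 = 260647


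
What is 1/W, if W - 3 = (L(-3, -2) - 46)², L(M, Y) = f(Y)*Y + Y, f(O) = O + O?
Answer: 1/1603 ≈ 0.00062383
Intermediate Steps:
f(O) = 2*O
L(M, Y) = Y + 2*Y² (L(M, Y) = (2*Y)*Y + Y = 2*Y² + Y = Y + 2*Y²)
W = 1603 (W = 3 + (-2*(1 + 2*(-2)) - 46)² = 3 + (-2*(1 - 4) - 46)² = 3 + (-2*(-3) - 46)² = 3 + (6 - 46)² = 3 + (-40)² = 3 + 1600 = 1603)
1/W = 1/1603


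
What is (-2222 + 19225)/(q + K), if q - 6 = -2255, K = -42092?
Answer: -17003/44341 ≈ -0.38346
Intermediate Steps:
q = -2249 (q = 6 - 2255 = -2249)
(-2222 + 19225)/(q + K) = (-2222 + 19225)/(-2249 - 42092) = 17003/(-44341) = 17003*(-1/44341) = -17003/44341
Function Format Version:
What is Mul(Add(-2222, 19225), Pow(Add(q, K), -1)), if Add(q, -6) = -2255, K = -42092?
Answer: Rational(-17003, 44341) ≈ -0.38346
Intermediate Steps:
q = -2249 (q = Add(6, -2255) = -2249)
Mul(Add(-2222, 19225), Pow(Add(q, K), -1)) = Mul(Add(-2222, 19225), Pow(Add(-2249, -42092), -1)) = Mul(17003, Pow(-44341, -1)) = Mul(17003, Rational(-1, 44341)) = Rational(-17003, 44341)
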